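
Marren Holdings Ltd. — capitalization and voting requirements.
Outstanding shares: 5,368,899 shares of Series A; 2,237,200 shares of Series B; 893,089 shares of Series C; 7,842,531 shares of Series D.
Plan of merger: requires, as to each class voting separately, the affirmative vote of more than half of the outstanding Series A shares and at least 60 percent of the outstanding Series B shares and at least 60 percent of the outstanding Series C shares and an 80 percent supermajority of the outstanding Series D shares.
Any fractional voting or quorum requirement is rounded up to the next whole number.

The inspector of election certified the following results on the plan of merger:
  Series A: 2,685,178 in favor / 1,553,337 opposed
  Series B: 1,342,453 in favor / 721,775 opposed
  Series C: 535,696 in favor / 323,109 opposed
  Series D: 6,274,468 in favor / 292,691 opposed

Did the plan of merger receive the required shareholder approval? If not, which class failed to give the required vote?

Series A: a majority of 5368899 is 2684450; 2,684,450 required, 2,685,178 in favor — approved.
Series B: 3/5 of 2237200 = 1342320; 1,342,320 required, 1,342,453 in favor — approved.
Series C: 3/5 of 893089 = 535853.40, rounded up to 535854; 535,854 required, 535,696 in favor — not approved.
Series D: 4/5 of 7842531 = 6274024.80, rounded up to 6274025; 6,274,025 required, 6,274,468 in favor — approved.

Not approved — the Series C shares did not give the required vote.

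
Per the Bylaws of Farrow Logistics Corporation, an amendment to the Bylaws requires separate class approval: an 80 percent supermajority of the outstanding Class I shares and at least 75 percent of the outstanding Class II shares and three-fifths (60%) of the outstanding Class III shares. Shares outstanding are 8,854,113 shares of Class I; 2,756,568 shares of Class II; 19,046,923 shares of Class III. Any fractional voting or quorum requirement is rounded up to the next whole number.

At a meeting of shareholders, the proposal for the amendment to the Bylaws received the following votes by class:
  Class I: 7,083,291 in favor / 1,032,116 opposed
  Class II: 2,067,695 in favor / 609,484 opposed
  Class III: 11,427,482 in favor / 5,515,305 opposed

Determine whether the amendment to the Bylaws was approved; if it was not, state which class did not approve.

Not approved — the Class III shares did not give the required vote.

Class I: 4/5 of 8854113 = 7083290.40, rounded up to 7083291; 7,083,291 required, 7,083,291 in favor — approved.
Class II: 3/4 of 2756568 = 2067426; 2,067,426 required, 2,067,695 in favor — approved.
Class III: 3/5 of 19046923 = 11428153.80, rounded up to 11428154; 11,428,154 required, 11,427,482 in favor — not approved.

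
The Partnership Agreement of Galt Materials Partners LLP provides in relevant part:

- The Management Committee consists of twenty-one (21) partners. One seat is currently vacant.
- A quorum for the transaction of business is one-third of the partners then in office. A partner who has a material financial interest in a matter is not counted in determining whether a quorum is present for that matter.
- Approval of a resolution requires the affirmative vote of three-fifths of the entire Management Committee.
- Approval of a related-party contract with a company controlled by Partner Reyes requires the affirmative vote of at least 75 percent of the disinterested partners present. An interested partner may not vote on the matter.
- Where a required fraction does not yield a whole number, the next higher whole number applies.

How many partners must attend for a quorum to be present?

1/3 of 20 = 6.67, rounded up to 7.

7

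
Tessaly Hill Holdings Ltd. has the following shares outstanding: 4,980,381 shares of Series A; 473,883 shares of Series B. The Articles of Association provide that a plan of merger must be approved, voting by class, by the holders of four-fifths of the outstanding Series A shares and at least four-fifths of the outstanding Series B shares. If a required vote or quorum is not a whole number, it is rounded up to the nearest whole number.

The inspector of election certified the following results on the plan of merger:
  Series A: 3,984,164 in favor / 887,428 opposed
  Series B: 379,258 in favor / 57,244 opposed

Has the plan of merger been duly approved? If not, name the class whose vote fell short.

Not approved — the Series A shares did not give the required vote.

Series A: 4/5 of 4980381 = 3984304.80, rounded up to 3984305; 3,984,305 required, 3,984,164 in favor — not approved.
Series B: 4/5 of 473883 = 379106.40, rounded up to 379107; 379,107 required, 379,258 in favor — approved.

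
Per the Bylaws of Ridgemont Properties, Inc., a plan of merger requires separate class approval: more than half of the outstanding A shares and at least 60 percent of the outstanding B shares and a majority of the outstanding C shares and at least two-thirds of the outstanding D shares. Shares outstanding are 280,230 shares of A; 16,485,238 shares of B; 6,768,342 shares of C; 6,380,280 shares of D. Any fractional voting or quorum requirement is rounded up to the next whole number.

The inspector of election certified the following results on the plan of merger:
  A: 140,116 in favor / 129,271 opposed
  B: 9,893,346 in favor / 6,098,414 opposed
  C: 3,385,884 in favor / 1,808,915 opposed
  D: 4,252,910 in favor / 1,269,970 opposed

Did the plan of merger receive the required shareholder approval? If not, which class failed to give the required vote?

A: a majority of 280230 is 140116; 140,116 required, 140,116 in favor — approved.
B: 3/5 of 16485238 = 9891142.80, rounded up to 9891143; 9,891,143 required, 9,893,346 in favor — approved.
C: a majority of 6768342 is 3384172; 3,384,172 required, 3,385,884 in favor — approved.
D: 2/3 of 6380280 = 4253520; 4,253,520 required, 4,252,910 in favor — not approved.

Not approved — the D shares did not give the required vote.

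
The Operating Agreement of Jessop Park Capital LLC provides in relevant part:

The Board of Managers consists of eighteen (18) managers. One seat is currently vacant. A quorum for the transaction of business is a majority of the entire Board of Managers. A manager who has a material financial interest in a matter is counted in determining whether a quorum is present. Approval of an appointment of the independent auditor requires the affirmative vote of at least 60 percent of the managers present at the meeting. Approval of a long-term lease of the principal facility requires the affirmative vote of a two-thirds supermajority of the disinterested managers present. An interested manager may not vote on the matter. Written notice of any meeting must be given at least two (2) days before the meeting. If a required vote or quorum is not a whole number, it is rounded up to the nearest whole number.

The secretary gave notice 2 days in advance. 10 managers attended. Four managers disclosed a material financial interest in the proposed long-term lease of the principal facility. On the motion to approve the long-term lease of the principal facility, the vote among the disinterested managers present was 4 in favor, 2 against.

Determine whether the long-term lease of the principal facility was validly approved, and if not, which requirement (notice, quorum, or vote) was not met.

Valid — all requirements satisfied.

Notice: 2 days given; 2 required (2 ≥ 2). Satisfied.
Quorum: 10 present (interested managers count toward quorum); quorum is 10. Satisfied.
Vote: the long-term lease of the principal facility requires two-thirds of the disinterested managers present (10 − 4 = 6). 2/3 of 6 = 4, so 4 affirmative votes are needed; 4 voted in favor. Satisfied.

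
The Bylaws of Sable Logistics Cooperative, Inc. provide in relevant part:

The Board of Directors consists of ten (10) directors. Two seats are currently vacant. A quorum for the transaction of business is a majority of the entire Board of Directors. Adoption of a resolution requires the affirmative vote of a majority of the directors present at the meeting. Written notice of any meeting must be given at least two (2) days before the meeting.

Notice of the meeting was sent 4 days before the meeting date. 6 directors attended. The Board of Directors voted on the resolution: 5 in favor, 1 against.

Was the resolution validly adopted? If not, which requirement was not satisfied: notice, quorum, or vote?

Valid — all requirements satisfied.

Notice: 4 days given; 2 required (4 ≥ 2). Satisfied.
Quorum: 6 present; quorum is 6. Satisfied.
Vote: the resolution requires a majority of the directors present (6). A majority of 6 is 4, so 4 affirmative votes are needed; 5 voted in favor. Satisfied.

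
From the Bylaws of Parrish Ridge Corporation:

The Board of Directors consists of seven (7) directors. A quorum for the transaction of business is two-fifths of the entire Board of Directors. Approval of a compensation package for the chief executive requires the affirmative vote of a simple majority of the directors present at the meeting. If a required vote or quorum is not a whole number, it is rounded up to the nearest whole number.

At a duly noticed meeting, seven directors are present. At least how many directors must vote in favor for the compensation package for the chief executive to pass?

The compensation package for the chief executive requires a majority of the directors present (7).
A majority of 7 is 4.

4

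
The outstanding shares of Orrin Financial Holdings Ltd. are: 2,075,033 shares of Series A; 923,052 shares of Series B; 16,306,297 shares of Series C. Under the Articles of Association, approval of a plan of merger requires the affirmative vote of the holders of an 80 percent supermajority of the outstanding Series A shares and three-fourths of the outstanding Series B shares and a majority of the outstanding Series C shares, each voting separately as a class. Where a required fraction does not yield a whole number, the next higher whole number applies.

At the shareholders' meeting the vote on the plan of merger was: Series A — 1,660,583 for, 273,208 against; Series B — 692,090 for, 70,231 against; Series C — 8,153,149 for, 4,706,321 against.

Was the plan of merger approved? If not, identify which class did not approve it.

Not approved — the Series B shares did not give the required vote.

Series A: 4/5 of 2075033 = 1660026.40, rounded up to 1660027; 1,660,027 required, 1,660,583 in favor — approved.
Series B: 3/4 of 923052 = 692289; 692,289 required, 692,090 in favor — not approved.
Series C: a majority of 16306297 is 8153149; 8,153,149 required, 8,153,149 in favor — approved.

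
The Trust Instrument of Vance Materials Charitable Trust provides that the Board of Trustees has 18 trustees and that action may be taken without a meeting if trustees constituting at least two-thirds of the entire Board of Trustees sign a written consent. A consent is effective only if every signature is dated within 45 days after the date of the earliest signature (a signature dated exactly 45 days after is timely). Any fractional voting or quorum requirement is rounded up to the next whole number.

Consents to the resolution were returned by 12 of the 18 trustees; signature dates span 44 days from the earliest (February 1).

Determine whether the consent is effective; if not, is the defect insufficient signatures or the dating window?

Effective — both the signature and dating-window requirements are satisfied.

Signatures required: at least two-thirds of 18 — 2/3 of 18 = 12, so 12 needed; 12 signed. Sufficient.
Dating window: the latest signature is 44 days after the earliest; the limit is 45 days. Within the window.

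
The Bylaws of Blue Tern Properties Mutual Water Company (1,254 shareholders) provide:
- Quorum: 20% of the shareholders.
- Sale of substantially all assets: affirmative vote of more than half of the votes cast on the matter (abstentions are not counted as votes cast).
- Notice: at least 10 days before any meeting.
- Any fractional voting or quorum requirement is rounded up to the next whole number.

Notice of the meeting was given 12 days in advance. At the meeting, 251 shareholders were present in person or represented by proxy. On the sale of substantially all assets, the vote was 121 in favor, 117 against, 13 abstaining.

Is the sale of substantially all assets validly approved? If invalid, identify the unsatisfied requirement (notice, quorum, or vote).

Valid — all requirements satisfied.

Notice: 12 days given; 10 required. Satisfied.
Quorum: 20% of 1,254 = 250.80, rounded up to 251; 251 present. Satisfied.
Vote: requires a majority of the votes cast (251 − 13 abstaining = 238); a majority of 238 is 120, so 120 needed; 121 in favor. Satisfied.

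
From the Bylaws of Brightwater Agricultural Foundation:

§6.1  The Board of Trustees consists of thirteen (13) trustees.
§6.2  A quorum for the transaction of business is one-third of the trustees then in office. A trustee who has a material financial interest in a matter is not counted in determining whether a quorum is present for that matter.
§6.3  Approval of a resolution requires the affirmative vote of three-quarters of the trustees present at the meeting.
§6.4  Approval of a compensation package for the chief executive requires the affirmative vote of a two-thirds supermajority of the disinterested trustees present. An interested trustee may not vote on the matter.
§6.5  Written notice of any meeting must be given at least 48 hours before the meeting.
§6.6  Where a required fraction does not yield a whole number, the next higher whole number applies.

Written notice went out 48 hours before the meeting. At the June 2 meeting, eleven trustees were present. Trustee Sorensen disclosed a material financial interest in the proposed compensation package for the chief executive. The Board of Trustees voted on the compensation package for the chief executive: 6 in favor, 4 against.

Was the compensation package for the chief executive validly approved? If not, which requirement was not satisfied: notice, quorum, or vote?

Invalid — vote requirement not satisfied.

Notice: 48 hours given; 48 required (48 ≥ 48). Satisfied.
Quorum: 11 present, but the 1 interested trustee does not count, leaving 10. Quorum is 5. Satisfied.
Vote: the compensation package for the chief executive requires two-thirds of the disinterested trustees present (11 − 1 = 10). 2/3 of 10 = 6.67, rounded up to 7, so 7 affirmative votes are needed; 6 voted in favor. Not satisfied.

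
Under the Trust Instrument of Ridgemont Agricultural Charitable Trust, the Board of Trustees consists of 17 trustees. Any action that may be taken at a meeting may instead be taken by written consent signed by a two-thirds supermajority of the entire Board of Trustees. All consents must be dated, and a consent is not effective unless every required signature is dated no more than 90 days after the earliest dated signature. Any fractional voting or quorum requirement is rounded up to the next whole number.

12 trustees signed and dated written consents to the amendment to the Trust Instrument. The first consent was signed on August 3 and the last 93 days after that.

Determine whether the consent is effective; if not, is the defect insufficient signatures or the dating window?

Signatures required: a two-thirds supermajority of 17 — 2/3 of 17 = 11.33, rounded up to 12, so 12 needed; 12 signed. Sufficient.
Dating window: the latest signature is 93 days after the earliest; the limit is 90 days. Outside the window.

Not effective — dating-window requirement not satisfied.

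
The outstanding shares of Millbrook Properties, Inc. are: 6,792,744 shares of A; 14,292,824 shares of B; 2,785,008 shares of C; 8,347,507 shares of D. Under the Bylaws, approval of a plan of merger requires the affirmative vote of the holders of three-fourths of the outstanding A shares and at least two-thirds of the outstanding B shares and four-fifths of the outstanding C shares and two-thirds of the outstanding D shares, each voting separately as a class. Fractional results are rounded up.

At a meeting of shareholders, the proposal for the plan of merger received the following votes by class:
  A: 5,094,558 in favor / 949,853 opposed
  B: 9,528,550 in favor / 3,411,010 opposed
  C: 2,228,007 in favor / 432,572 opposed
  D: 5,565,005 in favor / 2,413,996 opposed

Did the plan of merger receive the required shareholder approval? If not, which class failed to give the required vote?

A: 3/4 of 6792744 = 5094558; 5,094,558 required, 5,094,558 in favor — approved.
B: 2/3 of 14292824 = 9528549.33, rounded up to 9528550; 9,528,550 required, 9,528,550 in favor — approved.
C: 4/5 of 2785008 = 2228006.40, rounded up to 2228007; 2,228,007 required, 2,228,007 in favor — approved.
D: 2/3 of 8347507 = 5565004.67, rounded up to 5565005; 5,565,005 required, 5,565,005 in favor — approved.

Approved — every class gave the required vote.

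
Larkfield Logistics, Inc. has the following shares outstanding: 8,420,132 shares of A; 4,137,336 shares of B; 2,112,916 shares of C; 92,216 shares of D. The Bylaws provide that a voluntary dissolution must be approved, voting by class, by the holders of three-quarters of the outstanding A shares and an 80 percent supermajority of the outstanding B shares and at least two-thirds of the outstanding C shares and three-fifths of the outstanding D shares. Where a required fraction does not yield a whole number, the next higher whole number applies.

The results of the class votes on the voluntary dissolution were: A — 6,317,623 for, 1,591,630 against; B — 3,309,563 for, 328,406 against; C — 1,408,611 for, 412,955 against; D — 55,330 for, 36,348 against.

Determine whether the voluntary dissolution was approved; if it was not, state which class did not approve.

A: 3/4 of 8420132 = 6315099; 6,315,099 required, 6,317,623 in favor — approved.
B: 4/5 of 4137336 = 3309868.80, rounded up to 3309869; 3,309,869 required, 3,309,563 in favor — not approved.
C: 2/3 of 2112916 = 1408610.67, rounded up to 1408611; 1,408,611 required, 1,408,611 in favor — approved.
D: 3/5 of 92216 = 55329.60, rounded up to 55330; 55,330 required, 55,330 in favor — approved.

Not approved — the B shares did not give the required vote.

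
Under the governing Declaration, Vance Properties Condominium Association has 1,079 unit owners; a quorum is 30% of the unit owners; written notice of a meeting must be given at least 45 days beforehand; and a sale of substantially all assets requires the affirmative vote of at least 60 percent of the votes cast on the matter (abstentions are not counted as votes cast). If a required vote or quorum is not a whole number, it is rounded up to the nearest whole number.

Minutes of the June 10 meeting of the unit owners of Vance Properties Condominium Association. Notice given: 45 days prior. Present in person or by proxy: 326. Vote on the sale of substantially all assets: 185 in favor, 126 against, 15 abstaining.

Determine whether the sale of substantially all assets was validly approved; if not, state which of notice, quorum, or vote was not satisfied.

Notice: 45 days given; 45 required. Satisfied.
Quorum: 30% of 1,079 = 323.70, rounded up to 324; 326 present. Satisfied.
Vote: requires three-fifths of the votes cast (326 − 15 abstaining = 311); 3/5 of 311 = 186.60, rounded up to 187, so 187 needed; 185 in favor. Not satisfied.

Invalid — vote requirement not satisfied.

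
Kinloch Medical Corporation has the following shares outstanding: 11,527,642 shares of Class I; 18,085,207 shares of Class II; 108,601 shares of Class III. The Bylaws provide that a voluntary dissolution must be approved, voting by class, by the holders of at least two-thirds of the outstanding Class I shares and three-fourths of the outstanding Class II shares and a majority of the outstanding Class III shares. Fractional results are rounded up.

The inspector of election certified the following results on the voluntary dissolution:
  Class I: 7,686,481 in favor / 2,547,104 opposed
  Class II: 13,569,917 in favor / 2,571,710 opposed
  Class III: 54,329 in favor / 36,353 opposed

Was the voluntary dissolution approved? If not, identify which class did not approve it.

Class I: 2/3 of 11527642 = 7685094.67, rounded up to 7685095; 7,685,095 required, 7,686,481 in favor — approved.
Class II: 3/4 of 18085207 = 13563905.25, rounded up to 13563906; 13,563,906 required, 13,569,917 in favor — approved.
Class III: a majority of 108601 is 54301; 54,301 required, 54,329 in favor — approved.

Approved — every class gave the required vote.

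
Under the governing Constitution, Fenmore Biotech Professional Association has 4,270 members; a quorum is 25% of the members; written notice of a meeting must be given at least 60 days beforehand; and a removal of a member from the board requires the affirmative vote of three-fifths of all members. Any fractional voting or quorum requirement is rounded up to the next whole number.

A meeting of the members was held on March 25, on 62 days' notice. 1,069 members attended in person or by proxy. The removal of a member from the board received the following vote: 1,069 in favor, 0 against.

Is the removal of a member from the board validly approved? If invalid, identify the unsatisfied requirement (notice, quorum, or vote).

Notice: 62 days given; 60 required. Satisfied.
Quorum: 25% of 4,270 = 1,067.50, rounded up to 1,068; 1,069 present. Satisfied.
Vote: requires three-fifths of all members (4,270); 3/5 of 4270 = 2562, so 2,562 needed; 1,069 in favor. Not satisfied.

Invalid — vote requirement not satisfied.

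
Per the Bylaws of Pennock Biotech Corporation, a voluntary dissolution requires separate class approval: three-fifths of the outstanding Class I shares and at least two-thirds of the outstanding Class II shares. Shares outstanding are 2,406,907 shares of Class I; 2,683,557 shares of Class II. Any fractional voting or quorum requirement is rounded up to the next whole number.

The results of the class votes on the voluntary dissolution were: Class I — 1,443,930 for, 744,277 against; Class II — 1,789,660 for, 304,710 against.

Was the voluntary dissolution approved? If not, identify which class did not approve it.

Not approved — the Class I shares did not give the required vote.

Class I: 3/5 of 2406907 = 1444144.20, rounded up to 1444145; 1,444,145 required, 1,443,930 in favor — not approved.
Class II: 2/3 of 2683557 = 1789038; 1,789,038 required, 1,789,660 in favor — approved.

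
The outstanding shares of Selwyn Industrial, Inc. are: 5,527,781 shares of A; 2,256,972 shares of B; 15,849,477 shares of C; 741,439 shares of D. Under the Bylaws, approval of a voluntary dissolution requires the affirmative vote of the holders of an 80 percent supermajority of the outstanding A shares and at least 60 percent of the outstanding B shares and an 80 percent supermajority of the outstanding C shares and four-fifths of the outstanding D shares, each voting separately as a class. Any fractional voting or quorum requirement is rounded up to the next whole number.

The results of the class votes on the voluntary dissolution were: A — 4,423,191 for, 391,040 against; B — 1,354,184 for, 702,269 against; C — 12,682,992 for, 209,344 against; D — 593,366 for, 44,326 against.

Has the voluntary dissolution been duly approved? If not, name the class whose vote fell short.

A: 4/5 of 5527781 = 4422224.80, rounded up to 4422225; 4,422,225 required, 4,423,191 in favor — approved.
B: 3/5 of 2256972 = 1354183.20, rounded up to 1354184; 1,354,184 required, 1,354,184 in favor — approved.
C: 4/5 of 15849477 = 12679581.60, rounded up to 12679582; 12,679,582 required, 12,682,992 in favor — approved.
D: 4/5 of 741439 = 593151.20, rounded up to 593152; 593,152 required, 593,366 in favor — approved.

Approved — every class gave the required vote.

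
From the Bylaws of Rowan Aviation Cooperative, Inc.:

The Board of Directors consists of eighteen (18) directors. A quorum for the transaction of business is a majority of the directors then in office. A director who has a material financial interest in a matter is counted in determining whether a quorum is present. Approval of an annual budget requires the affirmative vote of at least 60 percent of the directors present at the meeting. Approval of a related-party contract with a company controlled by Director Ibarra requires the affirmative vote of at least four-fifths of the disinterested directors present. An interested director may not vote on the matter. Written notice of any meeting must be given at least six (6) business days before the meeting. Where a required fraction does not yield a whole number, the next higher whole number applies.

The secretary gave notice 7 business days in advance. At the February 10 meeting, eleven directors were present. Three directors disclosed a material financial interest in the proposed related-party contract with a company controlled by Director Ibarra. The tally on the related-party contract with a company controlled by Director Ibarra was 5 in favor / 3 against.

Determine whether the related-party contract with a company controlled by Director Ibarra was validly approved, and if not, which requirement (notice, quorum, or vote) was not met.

Notice: 7 business days given; 6 required (7 ≥ 6). Satisfied.
Quorum: 11 present (interested directors count toward quorum); quorum is 10. Satisfied.
Vote: the related-party contract with a company controlled by Director Ibarra requires four-fifths of the disinterested directors present (11 − 3 = 8). 4/5 of 8 = 6.40, rounded up to 7, so 7 affirmative votes are needed; 5 voted in favor. Not satisfied.

Invalid — vote requirement not satisfied.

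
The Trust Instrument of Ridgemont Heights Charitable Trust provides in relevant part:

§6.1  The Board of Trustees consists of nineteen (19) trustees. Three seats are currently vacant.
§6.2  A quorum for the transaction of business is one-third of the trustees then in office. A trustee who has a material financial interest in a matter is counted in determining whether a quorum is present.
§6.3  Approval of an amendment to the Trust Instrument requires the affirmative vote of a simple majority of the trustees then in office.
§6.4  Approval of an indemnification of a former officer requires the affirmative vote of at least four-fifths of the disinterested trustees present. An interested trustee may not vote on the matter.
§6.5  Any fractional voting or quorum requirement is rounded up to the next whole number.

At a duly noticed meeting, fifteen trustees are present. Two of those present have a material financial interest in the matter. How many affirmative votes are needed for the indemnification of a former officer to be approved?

The indemnification of a former officer requires four-fifths of the disinterested trustees present (15 − 2 = 13).
4/5 of 13 = 10.40, rounded up to 11.

11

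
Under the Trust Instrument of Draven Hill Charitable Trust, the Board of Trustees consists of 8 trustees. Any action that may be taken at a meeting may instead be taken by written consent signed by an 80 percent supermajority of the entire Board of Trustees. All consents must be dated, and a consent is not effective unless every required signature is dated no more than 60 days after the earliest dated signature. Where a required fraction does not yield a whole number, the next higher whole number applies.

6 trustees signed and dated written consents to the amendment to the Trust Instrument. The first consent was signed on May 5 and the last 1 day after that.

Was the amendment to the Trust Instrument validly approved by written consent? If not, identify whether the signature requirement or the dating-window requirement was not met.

Not effective — insufficient signatures.

Signatures required: an 80 percent supermajority of 8 — 4/5 of 8 = 6.40, rounded up to 7, so 7 needed; 6 signed. Insufficient.
Dating window: the latest signature is 1 day after the earliest; the limit is 60 days. Within the window.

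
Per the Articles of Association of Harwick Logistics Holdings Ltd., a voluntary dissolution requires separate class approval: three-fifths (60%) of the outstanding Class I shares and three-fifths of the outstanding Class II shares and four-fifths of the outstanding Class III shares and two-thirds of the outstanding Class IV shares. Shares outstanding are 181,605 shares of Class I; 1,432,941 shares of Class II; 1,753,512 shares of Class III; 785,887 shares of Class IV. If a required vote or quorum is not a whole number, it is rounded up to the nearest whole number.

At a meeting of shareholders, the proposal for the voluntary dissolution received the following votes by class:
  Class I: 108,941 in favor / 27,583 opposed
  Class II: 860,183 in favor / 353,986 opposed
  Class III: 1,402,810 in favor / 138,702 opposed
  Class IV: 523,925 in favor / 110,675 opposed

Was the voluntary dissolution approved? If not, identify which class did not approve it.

Class I: 3/5 of 181605 = 108963; 108,963 required, 108,941 in favor — not approved.
Class II: 3/5 of 1432941 = 859764.60, rounded up to 859765; 859,765 required, 860,183 in favor — approved.
Class III: 4/5 of 1753512 = 1402809.60, rounded up to 1402810; 1,402,810 required, 1,402,810 in favor — approved.
Class IV: 2/3 of 785887 = 523924.67, rounded up to 523925; 523,925 required, 523,925 in favor — approved.

Not approved — the Class I shares did not give the required vote.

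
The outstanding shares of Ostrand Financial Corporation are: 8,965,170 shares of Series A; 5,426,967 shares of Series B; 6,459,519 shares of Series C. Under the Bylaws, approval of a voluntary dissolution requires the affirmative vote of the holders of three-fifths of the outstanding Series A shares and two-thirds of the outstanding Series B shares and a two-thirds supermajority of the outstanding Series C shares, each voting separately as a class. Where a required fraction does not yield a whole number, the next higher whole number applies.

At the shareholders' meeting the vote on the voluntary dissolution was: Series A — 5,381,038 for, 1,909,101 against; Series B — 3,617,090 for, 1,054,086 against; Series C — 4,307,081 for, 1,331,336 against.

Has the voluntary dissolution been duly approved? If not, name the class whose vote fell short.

Not approved — the Series B shares did not give the required vote.

Series A: 3/5 of 8965170 = 5379102; 5,379,102 required, 5,381,038 in favor — approved.
Series B: 2/3 of 5426967 = 3617978; 3,617,978 required, 3,617,090 in favor — not approved.
Series C: 2/3 of 6459519 = 4306346; 4,306,346 required, 4,307,081 in favor — approved.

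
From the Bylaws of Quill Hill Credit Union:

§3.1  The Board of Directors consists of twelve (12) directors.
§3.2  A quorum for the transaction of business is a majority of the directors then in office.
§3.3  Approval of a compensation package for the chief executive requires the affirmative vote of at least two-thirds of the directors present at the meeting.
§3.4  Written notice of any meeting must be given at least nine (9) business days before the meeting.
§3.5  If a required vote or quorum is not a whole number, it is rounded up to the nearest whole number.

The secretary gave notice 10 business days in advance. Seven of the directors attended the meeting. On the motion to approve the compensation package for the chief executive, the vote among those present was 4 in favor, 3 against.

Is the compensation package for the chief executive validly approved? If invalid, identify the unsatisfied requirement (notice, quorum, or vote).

Notice: 10 business days given; 9 required (10 ≥ 9). Satisfied.
Quorum: 7 present; quorum is 7. Satisfied.
Vote: the compensation package for the chief executive requires two-thirds of the directors present (7). 2/3 of 7 = 4.67, rounded up to 5, so 5 affirmative votes are needed; 4 voted in favor. Not satisfied.

Invalid — vote requirement not satisfied.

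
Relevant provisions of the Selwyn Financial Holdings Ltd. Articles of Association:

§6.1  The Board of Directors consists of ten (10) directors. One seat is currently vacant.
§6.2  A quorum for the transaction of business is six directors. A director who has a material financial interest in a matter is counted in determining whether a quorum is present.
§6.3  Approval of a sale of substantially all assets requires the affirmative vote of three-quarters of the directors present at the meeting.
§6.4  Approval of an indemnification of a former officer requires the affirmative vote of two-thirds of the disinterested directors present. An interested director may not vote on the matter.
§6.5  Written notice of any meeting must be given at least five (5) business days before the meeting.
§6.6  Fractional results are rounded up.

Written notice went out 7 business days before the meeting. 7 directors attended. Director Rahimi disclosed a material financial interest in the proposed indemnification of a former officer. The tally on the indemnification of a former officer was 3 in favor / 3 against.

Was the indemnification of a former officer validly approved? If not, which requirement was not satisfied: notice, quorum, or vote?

Notice: 7 business days given; 5 required (7 ≥ 5). Satisfied.
Quorum: 7 present (interested directors count toward quorum); quorum is 6. Satisfied.
Vote: the indemnification of a former officer requires two-thirds of the disinterested directors present (7 − 1 = 6). 2/3 of 6 = 4, so 4 affirmative votes are needed; 3 voted in favor. Not satisfied.

Invalid — vote requirement not satisfied.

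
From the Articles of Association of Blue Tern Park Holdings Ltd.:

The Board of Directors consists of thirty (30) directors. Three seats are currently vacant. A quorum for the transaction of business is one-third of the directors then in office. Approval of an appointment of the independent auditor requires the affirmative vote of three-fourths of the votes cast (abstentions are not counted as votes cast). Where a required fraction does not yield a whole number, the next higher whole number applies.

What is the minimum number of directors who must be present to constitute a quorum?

1/3 of 27 = 9.

9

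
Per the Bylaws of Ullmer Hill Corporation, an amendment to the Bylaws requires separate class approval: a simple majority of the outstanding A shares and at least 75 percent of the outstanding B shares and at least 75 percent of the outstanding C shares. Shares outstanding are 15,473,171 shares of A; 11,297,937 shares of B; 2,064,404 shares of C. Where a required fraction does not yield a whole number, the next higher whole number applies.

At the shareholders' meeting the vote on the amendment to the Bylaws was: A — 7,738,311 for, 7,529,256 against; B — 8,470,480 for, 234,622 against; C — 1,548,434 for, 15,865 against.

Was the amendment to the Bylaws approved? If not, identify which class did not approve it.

A: a majority of 15473171 is 7736586; 7,736,586 required, 7,738,311 in favor — approved.
B: 3/4 of 11297937 = 8473452.75, rounded up to 8473453; 8,473,453 required, 8,470,480 in favor — not approved.
C: 3/4 of 2064404 = 1548303; 1,548,303 required, 1,548,434 in favor — approved.

Not approved — the B shares did not give the required vote.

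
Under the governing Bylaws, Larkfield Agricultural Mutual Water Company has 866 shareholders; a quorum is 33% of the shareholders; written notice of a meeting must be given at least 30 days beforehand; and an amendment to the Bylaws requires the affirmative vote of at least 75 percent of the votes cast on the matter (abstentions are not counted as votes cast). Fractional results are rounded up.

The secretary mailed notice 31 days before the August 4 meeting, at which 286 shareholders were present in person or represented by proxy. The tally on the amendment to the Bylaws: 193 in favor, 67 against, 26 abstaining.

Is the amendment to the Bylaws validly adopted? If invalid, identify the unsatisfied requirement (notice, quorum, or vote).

Notice: 31 days given; 30 required. Satisfied.
Quorum: 33% of 866 = 285.78, rounded up to 286; 286 present. Satisfied.
Vote: requires three-fourths of the votes cast (286 − 26 abstaining = 260); 3/4 of 260 = 195, so 195 needed; 193 in favor. Not satisfied.

Invalid — vote requirement not satisfied.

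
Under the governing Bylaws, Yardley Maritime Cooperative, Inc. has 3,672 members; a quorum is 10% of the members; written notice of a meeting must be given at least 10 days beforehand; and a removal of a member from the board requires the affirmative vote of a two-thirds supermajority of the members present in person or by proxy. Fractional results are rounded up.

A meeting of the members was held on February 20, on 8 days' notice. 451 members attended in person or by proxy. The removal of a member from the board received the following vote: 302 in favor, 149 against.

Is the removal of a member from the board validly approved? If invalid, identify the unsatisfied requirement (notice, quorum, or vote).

Invalid — notice requirement not satisfied.

Notice: 8 days given; 10 required. Not satisfied.
Quorum: 10% of 3,672 = 367.20, rounded up to 368; 451 present. Satisfied.
Vote: requires two-thirds of those present (451); 2/3 of 451 = 300.67, rounded up to 301, so 301 needed; 302 in favor. Satisfied.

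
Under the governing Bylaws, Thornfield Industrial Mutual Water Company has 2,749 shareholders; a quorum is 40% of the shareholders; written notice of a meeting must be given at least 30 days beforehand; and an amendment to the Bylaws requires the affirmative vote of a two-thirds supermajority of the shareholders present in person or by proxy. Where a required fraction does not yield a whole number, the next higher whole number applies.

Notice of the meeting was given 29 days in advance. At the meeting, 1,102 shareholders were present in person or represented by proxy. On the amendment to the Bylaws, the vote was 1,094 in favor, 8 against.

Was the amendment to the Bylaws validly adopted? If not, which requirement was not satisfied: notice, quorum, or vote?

Notice: 29 days given; 30 required. Not satisfied.
Quorum: 40% of 2,749 = 1,099.60, rounded up to 1,100; 1,102 present. Satisfied.
Vote: requires two-thirds of those present (1,102); 2/3 of 1102 = 734.67, rounded up to 735, so 735 needed; 1,094 in favor. Satisfied.

Invalid — notice requirement not satisfied.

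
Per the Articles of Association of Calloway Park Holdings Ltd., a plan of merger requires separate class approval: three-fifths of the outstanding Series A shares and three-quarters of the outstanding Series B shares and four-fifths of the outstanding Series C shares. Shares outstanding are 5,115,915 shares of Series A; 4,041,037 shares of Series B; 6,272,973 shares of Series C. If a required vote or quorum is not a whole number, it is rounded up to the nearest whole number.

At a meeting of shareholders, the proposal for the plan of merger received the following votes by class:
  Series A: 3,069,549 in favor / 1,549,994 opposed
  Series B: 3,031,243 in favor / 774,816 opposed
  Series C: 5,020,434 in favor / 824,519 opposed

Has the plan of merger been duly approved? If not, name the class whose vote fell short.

Approved — every class gave the required vote.

Series A: 3/5 of 5115915 = 3069549; 3,069,549 required, 3,069,549 in favor — approved.
Series B: 3/4 of 4041037 = 3030777.75, rounded up to 3030778; 3,030,778 required, 3,031,243 in favor — approved.
Series C: 4/5 of 6272973 = 5018378.40, rounded up to 5018379; 5,018,379 required, 5,020,434 in favor — approved.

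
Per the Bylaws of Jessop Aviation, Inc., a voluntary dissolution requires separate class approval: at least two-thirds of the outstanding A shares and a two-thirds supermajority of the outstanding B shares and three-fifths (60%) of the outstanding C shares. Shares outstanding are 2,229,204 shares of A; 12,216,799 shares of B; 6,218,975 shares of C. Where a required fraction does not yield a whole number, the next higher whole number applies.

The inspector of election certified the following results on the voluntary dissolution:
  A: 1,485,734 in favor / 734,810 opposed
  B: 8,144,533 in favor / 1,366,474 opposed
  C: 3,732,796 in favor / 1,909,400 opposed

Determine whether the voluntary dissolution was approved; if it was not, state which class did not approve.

A: 2/3 of 2229204 = 1486136; 1,486,136 required, 1,485,734 in favor — not approved.
B: 2/3 of 12216799 = 8144532.67, rounded up to 8144533; 8,144,533 required, 8,144,533 in favor — approved.
C: 3/5 of 6218975 = 3731385; 3,731,385 required, 3,732,796 in favor — approved.

Not approved — the A shares did not give the required vote.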